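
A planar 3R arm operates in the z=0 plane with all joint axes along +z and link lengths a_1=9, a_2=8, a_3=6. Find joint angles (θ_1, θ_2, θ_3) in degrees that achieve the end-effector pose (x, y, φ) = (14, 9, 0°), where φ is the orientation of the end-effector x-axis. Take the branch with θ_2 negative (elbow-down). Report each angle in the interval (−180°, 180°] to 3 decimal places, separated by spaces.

90.000 -90.000 0.000

wrist centre = target − a_3·(cos φ, sin φ) = (8.0000, 9.0000)
cos θ_2 = (145.0000−9²−8²)/(2·9·8) = 0.0000; θ_2 = -90.0000° (elbow-down)
β = atan2(9.0000,8.0000) = 48.3665°; ψ = atan2(-8.0000,9.0000) = -41.6335°
θ_1 = β − ψ = 90.0000°
θ_3 = φ − θ_1 − θ_2 = 0.0000° (wrapped to (-180°,180°])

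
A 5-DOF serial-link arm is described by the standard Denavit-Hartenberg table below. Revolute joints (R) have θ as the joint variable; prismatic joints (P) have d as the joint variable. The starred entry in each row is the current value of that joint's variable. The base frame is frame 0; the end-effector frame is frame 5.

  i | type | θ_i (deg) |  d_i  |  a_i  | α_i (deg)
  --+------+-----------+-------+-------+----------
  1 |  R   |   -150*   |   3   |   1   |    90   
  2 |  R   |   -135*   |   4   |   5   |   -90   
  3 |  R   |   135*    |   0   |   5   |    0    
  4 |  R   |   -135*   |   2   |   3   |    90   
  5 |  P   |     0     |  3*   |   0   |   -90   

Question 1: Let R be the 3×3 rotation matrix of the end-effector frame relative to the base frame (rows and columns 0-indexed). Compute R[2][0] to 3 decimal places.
-0.707

End-effector x-axis (col 0 of R) = (0.6124,0.3536,-0.7071)
R[2][0] = -0.7071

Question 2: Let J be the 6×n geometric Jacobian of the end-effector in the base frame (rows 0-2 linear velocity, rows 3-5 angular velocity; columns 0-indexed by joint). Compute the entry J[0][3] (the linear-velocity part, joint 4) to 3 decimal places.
axis z_3 = (-0.6124,-0.3536,-0.7071); lever o_n−o_3 = (-0.8876,2.9516,-3.5355)
cross product → J_v[:, 3] = (3.3371,-1.5374,-2.1213)
J_ω[:, 3] = z_3
entry J[0][3] = 3.3371

3.337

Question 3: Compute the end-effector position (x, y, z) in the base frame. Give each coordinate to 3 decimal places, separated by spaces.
after link 1: o_1 = (-0.8660, -0.5000, 3.0000)
after link 2: o_2 = (0.1958, 4.7319, -0.5355)
after link 3: o_3 = (-0.2015, 0.4200, 1.9645)
after link 4: o_4 = (0.4109, 0.7736, -1.5711)
after link 5: o_5 = (-1.0891, 3.3716, -1.5711)

-1.089 3.372 -1.571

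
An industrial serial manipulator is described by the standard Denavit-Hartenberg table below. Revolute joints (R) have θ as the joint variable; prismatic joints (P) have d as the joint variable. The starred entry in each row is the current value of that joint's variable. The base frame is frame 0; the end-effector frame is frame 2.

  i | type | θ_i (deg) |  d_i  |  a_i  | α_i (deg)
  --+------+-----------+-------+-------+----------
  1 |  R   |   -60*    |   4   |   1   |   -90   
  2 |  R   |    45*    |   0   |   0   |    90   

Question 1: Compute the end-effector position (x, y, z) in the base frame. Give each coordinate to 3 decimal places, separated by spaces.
0.500 -0.866 4.000

after link 1: o_1 = (0.5000, -0.8660, 4.0000)
after link 2: o_2 = (0.5000, -0.8660, 4.0000)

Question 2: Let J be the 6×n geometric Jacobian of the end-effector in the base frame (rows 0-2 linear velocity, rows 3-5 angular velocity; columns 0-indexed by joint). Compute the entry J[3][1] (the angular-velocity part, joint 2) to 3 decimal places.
0.866

axis z_1 = (0.8660,0.5000,0.0000); lever o_n−o_1 = (0.0000,0.0000,0.0000)
cross product → J_v[:, 1] = (0.0000,0.0000,0.0000)
J_ω[:, 1] = z_1
entry J[3][1] = 0.8660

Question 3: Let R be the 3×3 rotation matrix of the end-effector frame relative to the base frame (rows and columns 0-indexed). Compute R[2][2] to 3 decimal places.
0.707

End-effector z-axis (col 2 of R) = (0.3536,-0.6124,0.7071)
R[2][2] = 0.7071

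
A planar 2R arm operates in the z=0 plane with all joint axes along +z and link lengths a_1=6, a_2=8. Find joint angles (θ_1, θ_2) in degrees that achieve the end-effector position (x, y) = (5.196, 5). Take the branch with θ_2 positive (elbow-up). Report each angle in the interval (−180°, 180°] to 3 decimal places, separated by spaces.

-30.000 120.001

cos θ_2 = (51.9984−6²−8²)/(2·6·8) = -0.5000; θ_2 = 120.0011° (elbow-up)
β = atan2(5.0000,5.1960) = 43.8987°; ψ = atan2(6.9281,1.9999) = 73.8987°
θ_1 = β − ψ = -30.0000°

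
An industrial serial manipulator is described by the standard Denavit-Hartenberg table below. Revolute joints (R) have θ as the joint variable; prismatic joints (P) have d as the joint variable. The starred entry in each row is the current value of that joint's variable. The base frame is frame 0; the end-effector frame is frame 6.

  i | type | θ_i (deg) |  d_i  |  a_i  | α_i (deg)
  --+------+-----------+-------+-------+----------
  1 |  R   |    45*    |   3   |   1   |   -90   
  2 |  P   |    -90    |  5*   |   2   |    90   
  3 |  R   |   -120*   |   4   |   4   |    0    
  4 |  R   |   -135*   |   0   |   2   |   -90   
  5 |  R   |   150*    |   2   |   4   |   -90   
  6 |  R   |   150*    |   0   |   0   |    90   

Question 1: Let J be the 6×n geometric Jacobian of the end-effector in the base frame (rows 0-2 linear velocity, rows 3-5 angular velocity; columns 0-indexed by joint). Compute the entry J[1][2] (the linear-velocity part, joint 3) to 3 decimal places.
-2.512

axis z_2 = (-0.7071,-0.7071,0.0000); lever o_n−o_2 = (2.4013,-5.2297,-3.5529)
cross product → J_v[:, 2] = (2.5123,-2.5123,5.3960)
J_ω[:, 2] = z_2
entry J[1][2] = -2.5123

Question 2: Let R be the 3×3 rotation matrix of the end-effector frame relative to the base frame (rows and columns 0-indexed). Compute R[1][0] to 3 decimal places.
0.298

End-effector x-axis (col 0 of R) = (-0.9100,0.2976,0.2888)
R[1][0] = 0.2976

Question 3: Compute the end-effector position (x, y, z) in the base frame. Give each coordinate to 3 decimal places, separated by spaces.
-0.427 -0.987 1.447

after link 1: o_1 = (0.7071, 0.7071, 3.0000)
after link 2: o_2 = (-2.8284, 4.2426, 5.0000)
after link 3: o_3 = (-3.2074, -1.0353, 3.0000)
after link 4: o_4 = (-4.5734, 0.3307, 2.4824)
after link 5: o_5 = (-0.4271, -0.9871, 1.4471)
after link 6: o_6 = (-0.4271, -0.9871, 1.4471)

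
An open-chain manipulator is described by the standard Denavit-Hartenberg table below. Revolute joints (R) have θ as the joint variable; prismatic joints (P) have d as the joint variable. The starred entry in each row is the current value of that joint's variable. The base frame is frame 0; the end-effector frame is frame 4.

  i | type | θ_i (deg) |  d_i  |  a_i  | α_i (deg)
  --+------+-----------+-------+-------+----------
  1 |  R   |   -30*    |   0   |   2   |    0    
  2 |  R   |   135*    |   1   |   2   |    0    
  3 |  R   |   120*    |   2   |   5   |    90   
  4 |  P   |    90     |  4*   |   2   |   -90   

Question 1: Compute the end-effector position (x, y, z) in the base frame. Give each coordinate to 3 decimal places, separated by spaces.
after link 1: o_1 = (1.7321, -1.0000, 0.0000)
after link 2: o_2 = (1.2144, 0.9319, 1.0000)
after link 3: o_3 = (-2.3211, -2.6037, 3.0000)
after link 4: o_4 = (-5.1495, 0.2247, 5.0000)

-5.150 0.225 5.000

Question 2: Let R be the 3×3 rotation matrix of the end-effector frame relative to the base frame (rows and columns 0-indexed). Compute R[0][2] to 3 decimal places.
0.707

End-effector z-axis (col 2 of R) = (0.7071,0.7071,0.0000)
R[0][2] = 0.7071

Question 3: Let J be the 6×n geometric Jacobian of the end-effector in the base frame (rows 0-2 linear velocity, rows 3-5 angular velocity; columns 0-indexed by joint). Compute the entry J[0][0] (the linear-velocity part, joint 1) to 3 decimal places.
-0.225

axis z_0 = ẑ; lever o_n−o_0 = (-5.1495,0.2247,5.0000)
cross product → J_v[:, 0] = (-0.2247,-5.1495,0.0000)
J_ω[:, 0] = z_0
entry J[0][0] = -0.2247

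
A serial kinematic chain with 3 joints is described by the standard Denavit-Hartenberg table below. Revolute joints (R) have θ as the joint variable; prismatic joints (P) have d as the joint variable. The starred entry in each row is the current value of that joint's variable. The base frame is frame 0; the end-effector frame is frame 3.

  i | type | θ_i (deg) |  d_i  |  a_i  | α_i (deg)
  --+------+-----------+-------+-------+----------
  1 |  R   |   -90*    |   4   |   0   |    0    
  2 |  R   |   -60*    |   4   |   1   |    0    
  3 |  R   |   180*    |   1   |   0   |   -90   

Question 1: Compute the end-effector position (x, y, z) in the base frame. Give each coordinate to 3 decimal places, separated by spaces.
-0.866 -0.500 9.000

after link 1: o_1 = (0.0000, 0.0000, 4.0000)
after link 2: o_2 = (-0.8660, -0.5000, 8.0000)
after link 3: o_3 = (-0.8660, -0.5000, 9.0000)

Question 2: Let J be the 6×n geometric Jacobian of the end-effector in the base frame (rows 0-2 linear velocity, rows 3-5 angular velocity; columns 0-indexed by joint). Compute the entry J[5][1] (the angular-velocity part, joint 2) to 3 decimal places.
axis z_1 = (0.0000,0.0000,1.0000); lever o_n−o_1 = (-0.8660,-0.5000,5.0000)
cross product → J_v[:, 1] = (0.5000,-0.8660,0.0000)
J_ω[:, 1] = z_1
entry J[5][1] = 1.0000

1.000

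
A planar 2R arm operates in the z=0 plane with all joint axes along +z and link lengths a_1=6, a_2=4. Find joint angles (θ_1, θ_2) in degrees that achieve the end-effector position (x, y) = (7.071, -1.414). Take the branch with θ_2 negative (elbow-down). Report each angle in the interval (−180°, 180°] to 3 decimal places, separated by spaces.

22.382 -90.002

cos θ_2 = (51.9984−6²−4²)/(2·6·4) = -0.0000; θ_2 = -90.0019° (elbow-down)
β = atan2(-1.4140,7.0710) = -11.3084°; ψ = atan2(-4.0000,5.9999) = -33.6906°
θ_1 = β − ψ = 22.3823°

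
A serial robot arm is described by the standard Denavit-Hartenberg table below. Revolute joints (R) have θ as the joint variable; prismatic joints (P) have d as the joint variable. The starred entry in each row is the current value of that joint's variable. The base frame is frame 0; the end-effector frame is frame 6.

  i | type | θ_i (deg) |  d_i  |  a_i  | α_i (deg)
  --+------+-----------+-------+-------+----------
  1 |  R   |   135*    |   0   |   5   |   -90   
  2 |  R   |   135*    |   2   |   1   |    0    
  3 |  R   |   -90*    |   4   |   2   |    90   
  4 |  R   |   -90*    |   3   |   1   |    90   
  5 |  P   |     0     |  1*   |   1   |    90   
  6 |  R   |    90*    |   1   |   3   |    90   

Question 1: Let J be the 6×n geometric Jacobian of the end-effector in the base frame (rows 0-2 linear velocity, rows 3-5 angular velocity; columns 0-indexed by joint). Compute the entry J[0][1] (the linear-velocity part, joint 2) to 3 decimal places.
axis z_1 = (-0.7071,-0.7071,0.0000); lever o_n−o_1 = (-2.3284,-3.3284,2.1213)
cross product → J_v[:, 1] = (-1.5000,1.5000,0.7071)
J_ω[:, 1] = z_1
entry J[0][1] = -1.5000

-1.500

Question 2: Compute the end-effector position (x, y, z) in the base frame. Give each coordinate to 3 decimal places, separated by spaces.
-5.864 0.207 2.121

after link 1: o_1 = (-3.5355, 3.5355, 0.0000)
after link 2: o_2 = (-4.4497, 1.6213, -0.7071)
after link 3: o_3 = (-8.2782, -0.2071, -2.1213)
after link 4: o_4 = (-9.0711, 2.0000, 0.0000)
after link 5: o_5 = (-7.8640, 2.2071, 0.7071)
after link 6: o_6 = (-5.8640, 0.2071, 2.1213)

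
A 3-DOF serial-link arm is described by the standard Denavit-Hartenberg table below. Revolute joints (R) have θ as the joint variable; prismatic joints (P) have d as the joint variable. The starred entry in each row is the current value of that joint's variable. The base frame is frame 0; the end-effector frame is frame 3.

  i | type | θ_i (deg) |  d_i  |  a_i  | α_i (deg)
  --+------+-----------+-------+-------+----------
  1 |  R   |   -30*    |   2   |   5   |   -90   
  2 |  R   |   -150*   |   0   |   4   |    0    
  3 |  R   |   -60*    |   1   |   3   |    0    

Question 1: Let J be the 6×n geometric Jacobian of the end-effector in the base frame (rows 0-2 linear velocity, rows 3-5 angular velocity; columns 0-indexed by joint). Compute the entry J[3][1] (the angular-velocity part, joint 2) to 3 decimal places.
0.500

axis z_1 = (0.5000,0.8660,0.0000); lever o_n−o_1 = (-4.7500,3.8971,0.5000)
cross product → J_v[:, 1] = (0.4330,-0.2500,6.0622)
J_ω[:, 1] = z_1
entry J[3][1] = 0.5000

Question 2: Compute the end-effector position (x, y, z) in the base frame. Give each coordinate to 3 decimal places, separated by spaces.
after link 1: o_1 = (4.3301, -2.5000, 2.0000)
after link 2: o_2 = (1.3301, -0.7679, 4.0000)
after link 3: o_3 = (-0.4199, 1.3971, 2.5000)

-0.420 1.397 2.500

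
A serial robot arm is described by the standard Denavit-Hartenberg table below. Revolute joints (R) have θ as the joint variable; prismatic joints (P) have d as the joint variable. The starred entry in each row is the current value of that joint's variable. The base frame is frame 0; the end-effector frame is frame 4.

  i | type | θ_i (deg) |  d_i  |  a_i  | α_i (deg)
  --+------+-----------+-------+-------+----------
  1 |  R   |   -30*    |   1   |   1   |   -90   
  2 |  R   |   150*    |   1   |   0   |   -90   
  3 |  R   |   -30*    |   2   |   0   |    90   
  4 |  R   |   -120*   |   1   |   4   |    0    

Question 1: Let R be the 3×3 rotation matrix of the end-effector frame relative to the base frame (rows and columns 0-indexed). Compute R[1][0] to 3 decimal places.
-0.621

End-effector x-axis (col 0 of R) = (0.5748,-0.6205,-0.5335)
R[1][0] = -0.6205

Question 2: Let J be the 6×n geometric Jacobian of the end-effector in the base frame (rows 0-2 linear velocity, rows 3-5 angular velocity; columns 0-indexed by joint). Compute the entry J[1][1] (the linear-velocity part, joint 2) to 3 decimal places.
0.076

axis z_1 = (0.5000,0.8660,0.0000); lever o_n−o_1 = (2.7410,-0.5825,-0.1519)
cross product → J_v[:, 1] = (-0.1316,0.0760,-2.6651)
J_ω[:, 1] = z_1
entry J[1][1] = 0.0760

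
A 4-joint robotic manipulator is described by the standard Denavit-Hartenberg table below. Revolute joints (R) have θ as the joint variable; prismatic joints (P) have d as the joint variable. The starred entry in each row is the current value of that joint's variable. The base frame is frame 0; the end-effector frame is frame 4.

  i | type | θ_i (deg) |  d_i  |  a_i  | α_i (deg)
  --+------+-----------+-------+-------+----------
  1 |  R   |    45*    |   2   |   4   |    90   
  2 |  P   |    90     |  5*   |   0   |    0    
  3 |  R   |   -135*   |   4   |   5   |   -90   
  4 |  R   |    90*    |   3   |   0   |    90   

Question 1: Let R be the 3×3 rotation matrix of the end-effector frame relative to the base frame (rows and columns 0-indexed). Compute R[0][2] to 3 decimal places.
End-effector z-axis (col 2 of R) = (0.5000,0.5000,-0.7071)
R[0][2] = 0.5000

0.500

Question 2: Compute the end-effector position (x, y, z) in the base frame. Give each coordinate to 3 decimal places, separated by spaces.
after link 1: o_1 = (2.8284, 2.8284, 2.0000)
after link 2: o_2 = (6.3640, -0.7071, 2.0000)
after link 3: o_3 = (11.6924, -1.0355, -1.5355)
after link 4: o_4 = (13.1924, 0.4645, 0.5858)

13.192 0.464 0.586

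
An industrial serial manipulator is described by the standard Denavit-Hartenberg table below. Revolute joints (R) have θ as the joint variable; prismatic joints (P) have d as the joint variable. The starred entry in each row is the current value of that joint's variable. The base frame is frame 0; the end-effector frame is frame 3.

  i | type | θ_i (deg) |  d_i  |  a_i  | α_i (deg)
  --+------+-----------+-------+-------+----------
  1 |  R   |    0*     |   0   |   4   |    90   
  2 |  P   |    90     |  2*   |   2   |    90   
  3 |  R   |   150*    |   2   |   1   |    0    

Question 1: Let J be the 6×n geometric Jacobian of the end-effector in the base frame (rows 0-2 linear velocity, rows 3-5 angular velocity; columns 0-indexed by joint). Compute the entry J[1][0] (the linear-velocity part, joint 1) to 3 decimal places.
6.000

axis z_0 = ẑ; lever o_n−o_0 = (6.0000,-2.5000,1.1340)
cross product → J_v[:, 0] = (2.5000,6.0000,-0.0000)
J_ω[:, 0] = z_0
entry J[1][0] = 6.0000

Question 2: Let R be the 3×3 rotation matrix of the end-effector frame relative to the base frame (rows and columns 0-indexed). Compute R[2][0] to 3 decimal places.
End-effector x-axis (col 0 of R) = (-0.0000,-0.5000,-0.8660)
R[2][0] = -0.8660

-0.866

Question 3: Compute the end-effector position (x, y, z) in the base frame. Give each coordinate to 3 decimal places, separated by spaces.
6.000 -2.500 1.134

after link 1: o_1 = (4.0000, 0.0000, 0.0000)
after link 2: o_2 = (4.0000, -2.0000, 2.0000)
after link 3: o_3 = (6.0000, -2.5000, 1.1340)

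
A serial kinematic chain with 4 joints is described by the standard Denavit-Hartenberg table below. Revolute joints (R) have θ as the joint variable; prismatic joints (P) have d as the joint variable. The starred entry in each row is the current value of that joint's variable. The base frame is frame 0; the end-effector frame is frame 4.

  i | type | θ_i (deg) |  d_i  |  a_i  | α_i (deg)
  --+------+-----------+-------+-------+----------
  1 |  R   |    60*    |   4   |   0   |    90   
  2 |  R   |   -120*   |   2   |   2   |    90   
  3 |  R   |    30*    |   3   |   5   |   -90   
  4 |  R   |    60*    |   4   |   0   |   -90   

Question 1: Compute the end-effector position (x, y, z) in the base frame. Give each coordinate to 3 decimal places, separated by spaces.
4.516 -8.107 1.750

after link 1: o_1 = (0.0000, 0.0000, 4.0000)
after link 2: o_2 = (1.2321, -1.8660, 2.2679)
after link 3: o_3 = (1.0155, -7.2410, 0.0179)
after link 4: o_4 = (4.5155, -8.1071, 1.7500)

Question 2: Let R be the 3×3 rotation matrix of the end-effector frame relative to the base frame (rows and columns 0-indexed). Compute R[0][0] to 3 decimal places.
0.483

End-effector x-axis (col 0 of R) = (0.4833,0.3370,-0.8080)
R[0][0] = 0.4833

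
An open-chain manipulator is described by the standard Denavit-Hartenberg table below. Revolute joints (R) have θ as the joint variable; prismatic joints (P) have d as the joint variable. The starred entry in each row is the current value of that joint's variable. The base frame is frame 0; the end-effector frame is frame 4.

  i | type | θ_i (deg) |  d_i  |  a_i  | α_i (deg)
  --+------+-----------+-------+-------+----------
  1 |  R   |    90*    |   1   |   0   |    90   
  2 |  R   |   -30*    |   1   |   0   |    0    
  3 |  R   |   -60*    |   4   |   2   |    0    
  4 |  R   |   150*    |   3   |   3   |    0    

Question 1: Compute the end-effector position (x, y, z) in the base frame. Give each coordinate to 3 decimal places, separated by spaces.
8.000 1.500 1.598

after link 1: o_1 = (0.0000, 0.0000, 1.0000)
after link 2: o_2 = (1.0000, -0.0000, 1.0000)
after link 3: o_3 = (5.0000, 0.0000, -1.0000)
after link 4: o_4 = (8.0000, 1.5000, 1.5981)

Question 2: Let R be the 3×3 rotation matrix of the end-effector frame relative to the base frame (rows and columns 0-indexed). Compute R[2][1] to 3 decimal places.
0.500

End-effector y-axis (col 1 of R) = (-0.0000,-0.8660,0.5000)
R[2][1] = 0.5000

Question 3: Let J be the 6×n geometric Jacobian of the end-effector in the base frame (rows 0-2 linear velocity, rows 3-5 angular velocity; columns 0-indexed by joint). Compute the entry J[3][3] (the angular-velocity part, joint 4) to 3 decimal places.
1.000

axis z_3 = (1.0000,-0.0000,0.0000); lever o_n−o_3 = (3.0000,1.5000,2.5981)
cross product → J_v[:, 3] = (-0.0000,-2.5981,1.5000)
J_ω[:, 3] = z_3
entry J[3][3] = 1.0000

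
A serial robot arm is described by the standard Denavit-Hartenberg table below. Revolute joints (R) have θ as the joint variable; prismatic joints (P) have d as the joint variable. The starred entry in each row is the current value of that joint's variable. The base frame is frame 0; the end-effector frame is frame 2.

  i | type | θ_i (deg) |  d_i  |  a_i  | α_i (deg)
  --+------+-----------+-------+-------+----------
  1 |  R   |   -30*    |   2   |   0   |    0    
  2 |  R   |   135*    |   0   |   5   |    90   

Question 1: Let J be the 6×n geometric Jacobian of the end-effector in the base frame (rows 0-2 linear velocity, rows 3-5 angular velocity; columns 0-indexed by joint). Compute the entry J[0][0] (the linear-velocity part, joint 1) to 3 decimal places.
axis z_0 = ẑ; lever o_n−o_0 = (-1.2941,4.8296,2.0000)
cross product → J_v[:, 0] = (-4.8296,-1.2941,0.0000)
J_ω[:, 0] = z_0
entry J[0][0] = -4.8296

-4.830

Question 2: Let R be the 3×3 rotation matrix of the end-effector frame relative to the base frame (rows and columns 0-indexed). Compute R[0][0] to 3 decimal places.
End-effector x-axis (col 0 of R) = (-0.2588,0.9659,0.0000)
R[0][0] = -0.2588

-0.259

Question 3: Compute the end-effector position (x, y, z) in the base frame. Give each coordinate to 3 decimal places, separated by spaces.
after link 1: o_1 = (0.0000, 0.0000, 2.0000)
after link 2: o_2 = (-1.2941, 4.8296, 2.0000)

-1.294 4.830 2.000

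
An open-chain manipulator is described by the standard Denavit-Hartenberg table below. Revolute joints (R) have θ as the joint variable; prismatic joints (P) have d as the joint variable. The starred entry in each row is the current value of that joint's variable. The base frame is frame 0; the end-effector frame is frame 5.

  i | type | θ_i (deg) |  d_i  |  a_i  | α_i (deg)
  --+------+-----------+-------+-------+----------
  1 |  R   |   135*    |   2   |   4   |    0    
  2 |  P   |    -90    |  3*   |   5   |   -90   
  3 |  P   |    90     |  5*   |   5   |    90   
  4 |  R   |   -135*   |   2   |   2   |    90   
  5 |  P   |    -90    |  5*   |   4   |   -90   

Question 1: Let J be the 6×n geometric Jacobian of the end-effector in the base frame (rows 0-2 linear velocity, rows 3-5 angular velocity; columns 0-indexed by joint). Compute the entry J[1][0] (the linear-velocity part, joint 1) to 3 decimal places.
axis z_0 = ẑ; lever o_n−o_0 = (-5.7426,9.9853,4.9497)
cross product → J_v[:, 0] = (-9.9853,-5.7426,0.0000)
J_ω[:, 0] = z_0
entry J[1][0] = -5.7426

-5.743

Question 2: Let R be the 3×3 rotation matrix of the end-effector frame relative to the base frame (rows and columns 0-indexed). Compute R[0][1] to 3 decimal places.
End-effector y-axis (col 1 of R) = (0.5000,-0.5000,-0.7071)
R[0][1] = 0.5000

0.500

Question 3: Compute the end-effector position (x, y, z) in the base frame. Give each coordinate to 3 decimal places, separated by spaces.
-5.743 9.985 4.950

after link 1: o_1 = (-2.8284, 2.8284, 2.0000)
after link 2: o_2 = (0.7071, 6.3640, 5.0000)
after link 3: o_3 = (-2.8284, 9.8995, 0.0000)
after link 4: o_4 = (-0.4142, 10.3137, 1.4142)
after link 5: o_5 = (-5.7426, 9.9853, 4.9497)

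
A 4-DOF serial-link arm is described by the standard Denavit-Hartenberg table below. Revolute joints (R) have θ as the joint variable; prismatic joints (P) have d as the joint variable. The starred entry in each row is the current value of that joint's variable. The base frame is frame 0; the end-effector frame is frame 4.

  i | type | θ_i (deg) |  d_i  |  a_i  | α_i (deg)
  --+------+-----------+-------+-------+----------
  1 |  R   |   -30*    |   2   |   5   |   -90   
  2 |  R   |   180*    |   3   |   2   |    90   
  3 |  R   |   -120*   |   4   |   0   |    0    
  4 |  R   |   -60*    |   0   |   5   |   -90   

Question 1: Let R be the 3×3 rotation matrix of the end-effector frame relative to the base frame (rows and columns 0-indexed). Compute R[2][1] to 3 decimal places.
End-effector y-axis (col 1 of R) = (-0.0000,-0.0000,1.0000)
R[2][1] = 1.0000

1.000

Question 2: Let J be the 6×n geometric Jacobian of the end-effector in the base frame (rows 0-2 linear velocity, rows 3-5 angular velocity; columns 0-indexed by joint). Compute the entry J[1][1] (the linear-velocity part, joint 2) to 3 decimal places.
2.000

axis z_1 = (0.5000,0.8660,0.0000); lever o_n−o_1 = (4.0981,1.0981,-4.0000)
cross product → J_v[:, 1] = (-3.4641,2.0000,-3.0000)
J_ω[:, 1] = z_1
entry J[1][1] = 2.0000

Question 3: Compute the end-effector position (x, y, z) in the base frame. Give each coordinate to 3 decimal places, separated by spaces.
8.428 -1.402 -2.000

after link 1: o_1 = (4.3301, -2.5000, 2.0000)
after link 2: o_2 = (4.0981, 1.0981, 2.0000)
after link 3: o_3 = (4.0981, 1.0981, -2.0000)
after link 4: o_4 = (8.4282, -1.4019, -2.0000)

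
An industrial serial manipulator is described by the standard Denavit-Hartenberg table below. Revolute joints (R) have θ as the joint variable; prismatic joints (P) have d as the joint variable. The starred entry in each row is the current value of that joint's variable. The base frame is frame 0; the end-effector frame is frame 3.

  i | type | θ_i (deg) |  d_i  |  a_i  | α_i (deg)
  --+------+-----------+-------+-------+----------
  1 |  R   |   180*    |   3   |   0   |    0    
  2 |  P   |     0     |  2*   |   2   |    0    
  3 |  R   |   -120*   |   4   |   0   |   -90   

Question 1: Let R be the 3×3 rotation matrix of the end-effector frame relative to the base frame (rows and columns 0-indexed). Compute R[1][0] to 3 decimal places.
0.866

End-effector x-axis (col 0 of R) = (0.5000,0.8660,0.0000)
R[1][0] = 0.8660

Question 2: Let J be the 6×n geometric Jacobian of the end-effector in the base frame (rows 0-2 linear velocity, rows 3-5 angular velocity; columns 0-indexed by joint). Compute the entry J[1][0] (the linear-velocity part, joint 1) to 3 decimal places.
axis z_0 = ẑ; lever o_n−o_0 = (-2.0000,0.0000,9.0000)
cross product → J_v[:, 0] = (-0.0000,-2.0000,0.0000)
J_ω[:, 0] = z_0
entry J[1][0] = -2.0000

-2.000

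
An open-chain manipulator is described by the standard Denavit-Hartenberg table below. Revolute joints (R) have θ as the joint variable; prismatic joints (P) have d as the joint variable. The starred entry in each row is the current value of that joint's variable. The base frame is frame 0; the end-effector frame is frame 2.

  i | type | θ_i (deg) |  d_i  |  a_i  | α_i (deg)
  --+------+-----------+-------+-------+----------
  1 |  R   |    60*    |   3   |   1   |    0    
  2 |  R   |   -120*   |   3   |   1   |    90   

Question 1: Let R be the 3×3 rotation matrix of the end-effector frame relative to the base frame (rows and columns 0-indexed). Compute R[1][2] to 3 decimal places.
End-effector z-axis (col 2 of R) = (-0.8660,-0.5000,0.0000)
R[1][2] = -0.5000

-0.500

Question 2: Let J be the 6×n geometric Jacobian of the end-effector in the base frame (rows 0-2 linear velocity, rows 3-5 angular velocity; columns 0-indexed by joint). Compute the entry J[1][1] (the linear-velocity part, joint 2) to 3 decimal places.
axis z_1 = (0.0000,0.0000,1.0000); lever o_n−o_1 = (0.5000,-0.8660,3.0000)
cross product → J_v[:, 1] = (0.8660,0.5000,-0.0000)
J_ω[:, 1] = z_1
entry J[1][1] = 0.5000

0.500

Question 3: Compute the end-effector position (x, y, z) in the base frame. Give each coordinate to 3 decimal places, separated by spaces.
1.000 0.000 6.000

after link 1: o_1 = (0.5000, 0.8660, 3.0000)
after link 2: o_2 = (1.0000, 0.0000, 6.0000)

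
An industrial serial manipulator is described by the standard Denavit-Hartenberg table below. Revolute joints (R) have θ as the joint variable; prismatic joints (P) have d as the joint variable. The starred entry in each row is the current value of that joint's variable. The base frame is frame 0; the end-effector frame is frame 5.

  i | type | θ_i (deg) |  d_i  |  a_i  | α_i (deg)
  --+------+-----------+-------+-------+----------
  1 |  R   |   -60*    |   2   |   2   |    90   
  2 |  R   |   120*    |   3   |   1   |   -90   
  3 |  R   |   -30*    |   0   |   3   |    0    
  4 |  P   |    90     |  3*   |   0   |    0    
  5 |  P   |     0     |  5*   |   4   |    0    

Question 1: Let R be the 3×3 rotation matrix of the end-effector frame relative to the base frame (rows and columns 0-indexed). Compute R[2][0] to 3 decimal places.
0.433

End-effector x-axis (col 0 of R) = (0.6250,0.6495,0.4330)
R[2][0] = 0.4330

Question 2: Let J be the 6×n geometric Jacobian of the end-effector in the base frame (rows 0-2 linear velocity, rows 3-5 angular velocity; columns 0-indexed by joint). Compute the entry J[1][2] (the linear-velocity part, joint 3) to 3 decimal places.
1.449

axis z_2 = (-0.4330,0.7500,-0.5000); lever o_n−o_2 = (-2.9127,8.9731,-0.0179)
cross product → J_v[:, 2] = (4.4731,1.4486,-1.7010)
J_ω[:, 2] = z_2
entry J[1][2] = 1.4486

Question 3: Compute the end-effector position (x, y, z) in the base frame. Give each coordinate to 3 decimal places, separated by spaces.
-4.761 6.174 2.848

after link 1: o_1 = (1.0000, -1.7321, 2.0000)
after link 2: o_2 = (-1.8481, -2.7990, 2.8660)
after link 3: o_3 = (-3.7966, -2.4240, 5.1160)
after link 4: o_4 = (-5.0957, -0.1740, 3.6160)
after link 5: o_5 = (-4.7607, 6.1740, 2.8481)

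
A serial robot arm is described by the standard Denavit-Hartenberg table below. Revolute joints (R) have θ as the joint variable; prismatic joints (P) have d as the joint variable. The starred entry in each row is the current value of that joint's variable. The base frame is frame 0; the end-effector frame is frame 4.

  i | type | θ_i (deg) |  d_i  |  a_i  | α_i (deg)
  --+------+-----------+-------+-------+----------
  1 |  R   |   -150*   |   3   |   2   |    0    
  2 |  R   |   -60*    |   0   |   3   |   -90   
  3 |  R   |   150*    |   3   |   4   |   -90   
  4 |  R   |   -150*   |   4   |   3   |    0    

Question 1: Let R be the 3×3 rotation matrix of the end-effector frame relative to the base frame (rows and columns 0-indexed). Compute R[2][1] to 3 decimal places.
-0.250

End-effector y-axis (col 1 of R) = (-0.0580,-0.9665,-0.2500)
R[2][1] = -0.2500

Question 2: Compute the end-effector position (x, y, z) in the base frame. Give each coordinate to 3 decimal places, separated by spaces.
after link 1: o_1 = (-1.7321, -1.0000, 3.0000)
after link 2: o_2 = (-4.3301, 0.5000, 3.0000)
after link 3: o_3 = (-2.8301, -3.8301, 1.0000)
after link 4: o_4 = (-3.7966, -5.0042, 5.7631)

-3.797 -5.004 5.763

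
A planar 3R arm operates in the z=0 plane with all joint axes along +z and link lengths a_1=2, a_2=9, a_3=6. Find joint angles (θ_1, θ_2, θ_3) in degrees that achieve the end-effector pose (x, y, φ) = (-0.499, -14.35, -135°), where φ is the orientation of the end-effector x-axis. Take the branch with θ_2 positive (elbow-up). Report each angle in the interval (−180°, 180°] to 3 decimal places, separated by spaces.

wrist centre = target − a_3·(cos φ, sin φ) = (3.7436, -10.1074)
cos θ_2 = (116.1736−2²−9²)/(2·2·9) = 0.8659; θ_2 = 30.0107° (elbow-up)
β = atan2(-10.1074,3.7436) = -69.6760°; ψ = atan2(4.5015,9.7934) = 24.6855°
θ_1 = β − ψ = -94.3615°
θ_3 = φ − θ_1 − θ_2 = -70.6492° (wrapped to (-180°,180°])

-94.361 30.011 -70.649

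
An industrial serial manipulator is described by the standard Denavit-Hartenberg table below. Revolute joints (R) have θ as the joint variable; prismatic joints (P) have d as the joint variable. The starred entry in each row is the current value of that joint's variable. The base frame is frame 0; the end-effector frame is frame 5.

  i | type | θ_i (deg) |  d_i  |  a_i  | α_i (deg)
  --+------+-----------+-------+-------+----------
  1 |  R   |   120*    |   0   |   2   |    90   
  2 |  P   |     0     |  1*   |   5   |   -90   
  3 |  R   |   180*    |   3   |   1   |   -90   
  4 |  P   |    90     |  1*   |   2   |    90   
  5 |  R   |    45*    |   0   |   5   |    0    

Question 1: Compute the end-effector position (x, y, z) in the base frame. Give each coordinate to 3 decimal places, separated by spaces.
1.794 7.964 -2.536

after link 1: o_1 = (-1.0000, 1.7321, 0.0000)
after link 2: o_2 = (-2.6340, 6.5622, 0.0000)
after link 3: o_3 = (-2.1340, 5.6962, 3.0000)
after link 4: o_4 = (-1.2679, 6.1962, 1.0000)
after link 5: o_5 = (1.7939, 7.9639, -2.5355)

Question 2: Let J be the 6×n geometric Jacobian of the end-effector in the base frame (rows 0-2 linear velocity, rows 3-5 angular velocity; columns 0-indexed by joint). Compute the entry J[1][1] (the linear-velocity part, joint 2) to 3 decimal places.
0.500

prismatic axis z_1 = (0.8660,0.5000,0.0000)
J_v[:, 1] = z_1; J_ω[:, 1] = (0,0,0)
entry J[1][1] = 0.5000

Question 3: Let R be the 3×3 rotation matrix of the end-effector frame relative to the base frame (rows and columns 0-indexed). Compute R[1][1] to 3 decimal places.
End-effector y-axis (col 1 of R) = (0.6124,0.3536,0.7071)
R[1][1] = 0.3536

0.354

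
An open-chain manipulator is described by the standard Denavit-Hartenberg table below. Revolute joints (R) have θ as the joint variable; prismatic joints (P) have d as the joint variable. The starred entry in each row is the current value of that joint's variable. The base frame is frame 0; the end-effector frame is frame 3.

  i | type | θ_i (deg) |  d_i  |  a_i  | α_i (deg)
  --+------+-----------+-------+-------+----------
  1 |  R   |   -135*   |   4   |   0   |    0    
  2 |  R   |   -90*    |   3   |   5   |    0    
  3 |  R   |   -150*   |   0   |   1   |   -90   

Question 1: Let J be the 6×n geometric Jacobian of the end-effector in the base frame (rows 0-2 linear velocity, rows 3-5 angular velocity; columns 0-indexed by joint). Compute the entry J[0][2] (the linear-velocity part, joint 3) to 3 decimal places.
axis z_2 = (0.0000,0.0000,1.0000); lever o_n−o_2 = (0.9659,-0.2588,0.0000)
cross product → J_v[:, 2] = (0.2588,0.9659,-0.0000)
J_ω[:, 2] = z_2
entry J[0][2] = 0.2588

0.259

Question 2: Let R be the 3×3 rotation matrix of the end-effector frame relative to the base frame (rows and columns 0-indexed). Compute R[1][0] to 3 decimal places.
-0.259

End-effector x-axis (col 0 of R) = (0.9659,-0.2588,0.0000)
R[1][0] = -0.2588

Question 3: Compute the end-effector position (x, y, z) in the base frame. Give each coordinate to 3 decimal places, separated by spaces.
-2.570 3.277 7.000

after link 1: o_1 = (0.0000, 0.0000, 4.0000)
after link 2: o_2 = (-3.5355, 3.5355, 7.0000)
after link 3: o_3 = (-2.5696, 3.2767, 7.0000)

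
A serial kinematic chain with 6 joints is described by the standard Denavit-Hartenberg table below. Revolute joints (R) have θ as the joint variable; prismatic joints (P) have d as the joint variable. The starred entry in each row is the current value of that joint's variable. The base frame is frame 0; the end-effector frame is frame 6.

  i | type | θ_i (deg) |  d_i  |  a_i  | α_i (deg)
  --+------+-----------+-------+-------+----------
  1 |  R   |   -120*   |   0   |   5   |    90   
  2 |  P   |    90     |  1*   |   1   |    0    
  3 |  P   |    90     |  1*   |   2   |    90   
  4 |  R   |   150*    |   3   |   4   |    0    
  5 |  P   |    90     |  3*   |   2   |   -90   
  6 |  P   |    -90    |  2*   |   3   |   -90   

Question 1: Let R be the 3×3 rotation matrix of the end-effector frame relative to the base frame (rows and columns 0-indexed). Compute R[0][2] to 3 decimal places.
End-effector z-axis (col 2 of R) = (0.5000,-0.8660,-0.0000)
R[0][2] = 0.5000

0.500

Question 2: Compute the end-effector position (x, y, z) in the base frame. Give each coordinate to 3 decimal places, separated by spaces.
after link 1: o_1 = (-2.5000, -4.3301, 0.0000)
after link 2: o_2 = (-3.3660, -3.8301, 1.0000)
after link 3: o_3 = (-3.2321, -1.5981, 1.0000)
after link 4: o_4 = (-6.6962, -3.5981, 4.0000)
after link 5: o_5 = (-5.6962, -5.3301, 7.0000)
after link 6: o_6 = (-3.9641, -4.3301, 10.0000)

-3.964 -4.330 10.000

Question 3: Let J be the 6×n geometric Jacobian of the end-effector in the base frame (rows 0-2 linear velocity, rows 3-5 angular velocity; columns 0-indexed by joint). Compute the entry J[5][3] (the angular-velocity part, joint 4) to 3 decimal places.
axis z_3 = (-0.0000,-0.0000,1.0000); lever o_n−o_3 = (-0.7321,-2.7321,9.0000)
cross product → J_v[:, 3] = (2.7321,-0.7321,0.0000)
J_ω[:, 3] = z_3
entry J[5][3] = 1.0000

1.000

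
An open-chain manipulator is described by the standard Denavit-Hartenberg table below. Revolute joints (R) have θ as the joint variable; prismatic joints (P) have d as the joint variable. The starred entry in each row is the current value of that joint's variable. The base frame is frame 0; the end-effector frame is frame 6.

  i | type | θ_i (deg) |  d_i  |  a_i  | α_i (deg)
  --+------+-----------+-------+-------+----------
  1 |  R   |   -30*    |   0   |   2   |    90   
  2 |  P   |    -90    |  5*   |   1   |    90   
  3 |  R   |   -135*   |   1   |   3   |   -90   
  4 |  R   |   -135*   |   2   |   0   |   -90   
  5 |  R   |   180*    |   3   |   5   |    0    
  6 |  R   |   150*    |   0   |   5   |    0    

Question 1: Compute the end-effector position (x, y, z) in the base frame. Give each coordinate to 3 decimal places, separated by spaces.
0.508 2.176 -0.226

after link 1: o_1 = (1.7321, -1.0000, 0.0000)
after link 2: o_2 = (-0.7679, -5.3301, -1.0000)
after link 3: o_3 = (-0.5733, -2.9930, 1.1213)
after link 4: o_4 = (0.1338, -1.7683, -0.2929)
after link 5: o_5 = (3.3585, 0.9887, 3.7071)
after link 6: o_6 = (0.5082, 2.1756, -0.2257)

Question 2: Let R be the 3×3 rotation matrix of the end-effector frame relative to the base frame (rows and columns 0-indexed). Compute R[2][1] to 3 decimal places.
End-effector y-axis (col 1 of R) = (-0.7374,-0.5701,0.3624)
R[2][1] = 0.3624

0.362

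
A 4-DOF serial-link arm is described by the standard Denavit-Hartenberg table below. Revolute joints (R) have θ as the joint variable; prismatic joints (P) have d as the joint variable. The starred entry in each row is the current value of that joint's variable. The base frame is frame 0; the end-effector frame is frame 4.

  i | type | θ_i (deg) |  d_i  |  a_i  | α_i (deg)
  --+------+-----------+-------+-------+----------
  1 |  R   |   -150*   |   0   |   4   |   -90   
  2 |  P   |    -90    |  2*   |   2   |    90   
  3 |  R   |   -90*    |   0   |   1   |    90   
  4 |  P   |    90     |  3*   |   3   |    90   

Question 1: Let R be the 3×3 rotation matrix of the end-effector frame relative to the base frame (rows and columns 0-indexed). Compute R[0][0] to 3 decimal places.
0.866

End-effector x-axis (col 0 of R) = (0.8660,0.5000,0.0000)
R[0][0] = 0.8660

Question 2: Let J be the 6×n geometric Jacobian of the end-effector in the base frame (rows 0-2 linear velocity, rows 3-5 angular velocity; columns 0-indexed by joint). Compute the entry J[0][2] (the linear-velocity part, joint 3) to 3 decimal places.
axis z_2 = (0.8660,0.5000,0.0000); lever o_n−o_2 = (2.0981,2.3660,-3.0000)
cross product → J_v[:, 2] = (-1.5000,2.5981,1.0000)
J_ω[:, 2] = z_2
entry J[0][2] = -1.5000

-1.500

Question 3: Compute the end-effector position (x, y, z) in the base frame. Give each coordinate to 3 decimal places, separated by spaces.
after link 1: o_1 = (-3.4641, -2.0000, 0.0000)
after link 2: o_2 = (-2.4641, -3.7321, 2.0000)
after link 3: o_3 = (-2.9641, -2.8660, 2.0000)
after link 4: o_4 = (-0.3660, -1.3660, -1.0000)

-0.366 -1.366 -1.000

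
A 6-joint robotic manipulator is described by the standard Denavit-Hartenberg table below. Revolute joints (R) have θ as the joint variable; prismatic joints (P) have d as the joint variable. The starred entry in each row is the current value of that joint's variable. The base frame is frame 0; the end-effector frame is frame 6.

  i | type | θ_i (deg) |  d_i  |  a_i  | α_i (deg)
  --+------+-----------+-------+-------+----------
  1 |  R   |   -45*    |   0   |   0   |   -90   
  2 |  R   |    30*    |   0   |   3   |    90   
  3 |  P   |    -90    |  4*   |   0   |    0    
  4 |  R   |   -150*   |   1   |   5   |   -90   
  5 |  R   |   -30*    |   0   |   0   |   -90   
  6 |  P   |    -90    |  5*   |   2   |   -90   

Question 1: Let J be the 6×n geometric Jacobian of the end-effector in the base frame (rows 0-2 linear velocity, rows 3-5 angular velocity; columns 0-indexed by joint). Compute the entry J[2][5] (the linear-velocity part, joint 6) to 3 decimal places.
-0.625

prismatic axis z_5 = (-0.1531,0.7655,-0.6250)
J_v[:, 5] = z_5; J_ω[:, 5] = (0,0,0)
entry J[2][5] = -0.6250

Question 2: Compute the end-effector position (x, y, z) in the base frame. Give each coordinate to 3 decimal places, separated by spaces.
2.603 5.169 1.821

after link 1: o_1 = (0.0000, 0.0000, 0.0000)
after link 2: o_2 = (1.8371, -1.8371, -1.5000)
after link 3: o_3 = (3.2513, -3.2513, 1.9641)
after link 4: o_4 = (5.1358, 0.9879, 4.0801)
after link 5: o_5 = (5.1358, 0.9879, 4.0801)
after link 6: o_6 = (2.6026, 5.1688, 1.8212)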